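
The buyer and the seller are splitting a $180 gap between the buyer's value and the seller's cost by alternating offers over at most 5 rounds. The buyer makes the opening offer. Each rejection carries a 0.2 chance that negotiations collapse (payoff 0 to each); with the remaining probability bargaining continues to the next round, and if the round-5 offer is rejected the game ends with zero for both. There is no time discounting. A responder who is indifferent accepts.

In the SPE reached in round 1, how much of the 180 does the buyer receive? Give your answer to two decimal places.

132.77

Round 5 (the buyer proposes): rejection yields 0 for the seller; the buyer offers 0 and keeps 180.
Round 4 (the seller proposes): rejecting gives the buyer an expected 0.8 × 180 = 144, so the seller offers 144, keeping 36.
Round 3 (the buyer proposes): rejecting gives the seller an expected 0.8 × 36 = 28.8, so the buyer offers 28.8, keeping 151.2.
Round 2 (the seller proposes): rejecting gives the buyer an expected 0.8 × 151.2 = 120.96. The seller offers 120.96 and keeps 180 − 120.96 = 59.04.
Round 1 (the buyer proposes): rejecting gives the seller an expected 0.8 × 59.04 = 47.232, so the buyer offers 47.232, keeping 132.768.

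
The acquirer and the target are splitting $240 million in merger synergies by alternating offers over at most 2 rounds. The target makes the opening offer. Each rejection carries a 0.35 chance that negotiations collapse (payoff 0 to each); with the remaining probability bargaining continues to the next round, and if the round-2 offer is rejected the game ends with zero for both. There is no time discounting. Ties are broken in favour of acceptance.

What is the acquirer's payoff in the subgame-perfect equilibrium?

By backward induction:
Round 2 (the acquirer proposes): rejection yields 0 for the target; the acquirer offers 0 and keeps 240.
Round 1 (the target proposes): rejecting gives the acquirer an expected 0.65 × 240 = 156. The target offers 156 and keeps 240 − 156 = 84.

156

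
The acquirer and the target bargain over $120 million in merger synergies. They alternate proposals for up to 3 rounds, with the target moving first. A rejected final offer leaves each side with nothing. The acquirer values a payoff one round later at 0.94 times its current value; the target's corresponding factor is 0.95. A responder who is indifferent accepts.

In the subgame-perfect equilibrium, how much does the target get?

Round 3 (the target proposes): rejection yields 0 for the acquirer; the target offers 0 and keeps 120.
Round 2 (the acquirer proposes): the target can get 120 next round, worth 0.95 × 120 = 114 now. The acquirer offers 114 and keeps 120 − 114 = 6.
Round 1 (the target proposes): the acquirer can get 6 next round, worth 0.94 × 6 = 5.64 now. The target offers 5.64 and keeps 120 − 5.64 = 114.36.

114.36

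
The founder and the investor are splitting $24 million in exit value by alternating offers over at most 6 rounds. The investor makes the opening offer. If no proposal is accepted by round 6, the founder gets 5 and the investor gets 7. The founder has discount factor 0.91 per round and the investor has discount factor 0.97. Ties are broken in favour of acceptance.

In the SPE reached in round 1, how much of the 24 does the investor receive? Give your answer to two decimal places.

10.71

Round 6 (the founder proposes): the investor gets 7 if talks fail, so the founder offers 7 and keeps 17.
Round 5 (the investor proposes): the founder can get 17 next round, worth 0.91 × 17 = 15.47 now. The investor offers 15.47 and keeps 24 − 15.47 = 8.53.
Round 4 (the founder proposes): the investor can get 8.53 next round, worth 0.97 × 8.53 = 8.2741 now, so the founder offers 8.2741, keeping 15.7259.
Round 3 (the investor proposes): the founder can get 15.7259 next round, worth 0.91 × 15.7259 = 14.310569 now; the investor offers that and keeps 9.689431.
Round 2 (the founder proposes): the investor can get 9.689431 next round, worth 0.97 × 9.689431 = 9.39874807 now, so the founder offers 9.39874807, keeping 14.60125193.
Round 1 (the investor proposes): the founder can get 14.60125193 next round, worth 0.91 × 14.60125193 = 13.2871392563 now, so the investor offers 13.2871392563, keeping 10.7128607437.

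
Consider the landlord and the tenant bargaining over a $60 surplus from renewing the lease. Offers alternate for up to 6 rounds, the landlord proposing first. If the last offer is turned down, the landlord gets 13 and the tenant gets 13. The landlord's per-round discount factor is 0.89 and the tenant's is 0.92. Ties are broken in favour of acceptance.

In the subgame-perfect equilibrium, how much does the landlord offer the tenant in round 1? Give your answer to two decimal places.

40.03

Round 6 (the tenant proposes): the landlord gets 13 if talks fail, so the tenant offers 13 and keeps 47.
Round 5 (the landlord proposes): the tenant can get 47 next round, worth 0.92 × 47 = 43.24 now; the landlord offers that and keeps 16.76.
Round 4 (the tenant proposes): the landlord can get 16.76 next round, worth 0.89 × 16.76 = 14.9164 now, so the tenant offers 14.9164, keeping 45.0836.
Round 3 (the landlord proposes): the tenant can get 45.0836 next round, worth 0.92 × 45.0836 = 41.476912 now. The landlord offers 41.476912 and keeps 60 − 41.476912 = 18.523088.
Round 2 (the tenant proposes): the landlord can get 18.523088 next round, worth 0.89 × 18.523088 = 16.48554832 now; the tenant offers that and keeps 43.51445168.
Round 1 (the landlord proposes): the tenant can get 43.51445168 next round, worth 0.92 × 43.51445168 = 40.0332955456 now. The landlord offers 40.0332955456 and keeps 60 − 40.0332955456 = 19.9667044544.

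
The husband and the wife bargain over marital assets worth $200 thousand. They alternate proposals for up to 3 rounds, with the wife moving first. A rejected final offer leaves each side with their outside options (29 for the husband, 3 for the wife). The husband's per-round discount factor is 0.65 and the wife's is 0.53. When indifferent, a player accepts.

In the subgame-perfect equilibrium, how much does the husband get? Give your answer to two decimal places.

By backward induction:
Round 3 (the wife proposes): the husband gets 29 if talks fail, so the wife offers 29 and keeps 171.
Round 2 (the husband proposes): the wife can get 171 next round, worth 0.53 × 171 = 90.63 now. The husband offers 90.63 and keeps 200 − 90.63 = 109.37.
Round 1 (the wife proposes): the husband can get 109.37 next round, worth 0.65 × 109.37 = 71.0905 now; the wife offers that and keeps 128.9095.

71.09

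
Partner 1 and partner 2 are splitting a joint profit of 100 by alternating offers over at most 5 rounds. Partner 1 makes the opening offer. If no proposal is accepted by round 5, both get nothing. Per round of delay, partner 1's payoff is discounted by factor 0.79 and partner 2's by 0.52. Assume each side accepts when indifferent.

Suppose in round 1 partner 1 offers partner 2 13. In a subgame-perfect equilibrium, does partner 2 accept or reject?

Work out partner 2's continuation value if the offer is rejected.
Round 5 (partner 1 proposes): partner 2 will accept anything ≥ 0, so partner 1 offers 0 and keeps 100.
Round 4 (partner 2 proposes): partner 1 can get 100 next round, worth 0.79 × 100 = 79 now; partner 2 offers that and keeps 21.
Round 3 (partner 1 proposes): partner 2 can get 21 next round, worth 0.52 × 21 = 10.92 now, so partner 1 offers 10.92, keeping 89.08.
Round 2 (partner 2 proposes): partner 1 can get 89.08 next round, worth 0.79 × 89.08 = 70.3732 now, so partner 2 offers 70.3732, keeping 29.6268.
So by rejecting in round 1, partner 2 gets 29.6268 next round, worth 0.52 × 29.6268 = 15.405936 now.
Offer 13 < 15.405936, so partner 2 rejects.

Reject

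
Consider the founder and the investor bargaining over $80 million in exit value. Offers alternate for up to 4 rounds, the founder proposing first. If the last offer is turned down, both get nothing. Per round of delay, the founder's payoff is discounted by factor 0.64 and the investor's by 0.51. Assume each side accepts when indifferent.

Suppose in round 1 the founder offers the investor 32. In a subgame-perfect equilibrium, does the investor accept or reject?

Accept

Work out the investor's continuation value if the offer is rejected.
Round 4 (the investor proposes): rejection yields 0 for the founder; the investor offers 0 and keeps 80.
Round 3 (the founder proposes): the investor can get 80 next round, worth 0.51 × 80 = 40.8 now; the founder offers that and keeps 39.2.
Round 2 (the investor proposes): the founder can get 39.2 next round, worth 0.64 × 39.2 = 25.088 now; the investor offers that and keeps 54.912.
So by rejecting in round 1, the investor gets 54.912 next round, worth 0.51 × 54.912 = 28.00512 now.
Offer 32 ≥ 28.00512, so the investor accepts.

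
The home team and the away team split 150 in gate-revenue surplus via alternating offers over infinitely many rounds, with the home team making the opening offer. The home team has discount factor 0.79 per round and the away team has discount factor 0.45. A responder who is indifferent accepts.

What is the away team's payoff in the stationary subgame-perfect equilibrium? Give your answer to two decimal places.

21.99

When the home team proposes, the away team accepts any offer worth at least 0.45 times what the away team would get by proposing next round; and vice versa.
This gives x = 150 − 0.45y and y = 150 − 0.79x, where x and y are each side's share when it proposes.
Hence (1 − 0.45·0.79)x = 150(1 − 0.45), i.e. 0.6445·x = 82.5.
x ≈ 128.0062; the away team's share is 150 − x ≈ 21.9938.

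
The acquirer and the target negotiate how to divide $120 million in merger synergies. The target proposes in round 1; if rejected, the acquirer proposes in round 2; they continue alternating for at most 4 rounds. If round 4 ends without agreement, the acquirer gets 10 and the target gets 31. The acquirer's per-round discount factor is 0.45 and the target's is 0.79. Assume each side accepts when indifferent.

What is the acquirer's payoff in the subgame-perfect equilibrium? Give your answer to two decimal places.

25.58

Round 4 (the acquirer proposes): the target gets 31 if talks fail, so the acquirer offers 31 and keeps 89.
Round 3 (the target proposes): the acquirer can get 89 next round, worth 0.45 × 89 = 40.05 now. The target offers 40.05 and keeps 120 − 40.05 = 79.95.
Round 2 (the acquirer proposes): the target can get 79.95 next round, worth 0.79 × 79.95 = 63.1605 now; the acquirer offers that and keeps 56.8395.
Round 1 (the target proposes): the acquirer can get 56.8395 next round, worth 0.45 × 56.8395 = 25.577775 now; the target offers that and keeps 94.422225.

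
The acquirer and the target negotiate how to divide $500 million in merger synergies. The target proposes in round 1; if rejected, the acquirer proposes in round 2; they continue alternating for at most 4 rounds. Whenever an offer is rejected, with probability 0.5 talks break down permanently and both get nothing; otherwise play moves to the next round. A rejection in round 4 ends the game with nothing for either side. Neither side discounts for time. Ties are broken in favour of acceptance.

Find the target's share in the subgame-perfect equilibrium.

312.5

By backward induction:
Round 4 (the acquirer proposes): the target will accept anything ≥ 0, so the acquirer offers 0 and keeps 500.
Round 3 (the target proposes): rejecting gives the acquirer an expected 0.5 × 500 = 250. The target offers 250 and keeps 500 − 250 = 250.
Round 2 (the acquirer proposes): rejecting gives the target an expected 0.5 × 250 = 125; the acquirer offers that and keeps 375.
Round 1 (the target proposes): rejecting gives the acquirer an expected 0.5 × 375 = 187.5, so the target offers 187.5, keeping 312.5.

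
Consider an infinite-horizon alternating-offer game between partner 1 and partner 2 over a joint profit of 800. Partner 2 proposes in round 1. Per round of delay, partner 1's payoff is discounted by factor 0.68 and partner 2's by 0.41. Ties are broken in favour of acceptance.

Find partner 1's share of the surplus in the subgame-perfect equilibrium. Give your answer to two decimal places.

When partner 2 proposes, partner 1 accepts any offer worth at least 0.68 times what partner 1 would get by proposing next round; and vice versa.
This gives x = 800 − 0.68y and y = 800 − 0.41x, where x and y are each side's share when it proposes.
Hence (1 − 0.68·0.41)x = 800(1 − 0.68), i.e. 0.7212·x = 256.
x ≈ 354.9639; partner 1's share is 800 − x ≈ 445.0361.

445.04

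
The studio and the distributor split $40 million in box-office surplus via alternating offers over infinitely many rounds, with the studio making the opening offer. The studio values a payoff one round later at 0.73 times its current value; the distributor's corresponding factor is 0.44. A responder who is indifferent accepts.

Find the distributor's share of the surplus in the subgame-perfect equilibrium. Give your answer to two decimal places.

7.00

In a stationary SPE each proposer offers the other exactly their discounted continuation value.
If the studio keeps x when proposing and the distributor keeps y when proposing, then x = 40 − 0.44y and y = 40 − 0.73x.
Solving: x = 40(1 − 0.44) / (1 − 0.73·0.44) = 22.4 / 0.6788 ≈ 32.9994.
The distributor gets 40 − 32.9994 ≈ 7.0006.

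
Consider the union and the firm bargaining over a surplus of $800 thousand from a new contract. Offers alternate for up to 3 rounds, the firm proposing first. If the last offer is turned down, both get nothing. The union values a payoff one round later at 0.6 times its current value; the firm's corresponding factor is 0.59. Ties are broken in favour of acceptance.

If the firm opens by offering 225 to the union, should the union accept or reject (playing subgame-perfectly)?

Round 3 (the firm proposes): rejection yields 0 for the union; the firm offers 0 and keeps 800.
Round 2 (the union proposes): the firm can get 800 next round, worth 0.59 × 800 = 472 now. The union offers 472 and keeps 800 − 472 = 328.
So by rejecting in round 1, the union gets 328 next round, worth 0.6 × 328 = 196.8 now.
Offer 225 ≥ 196.8, so the union accepts.

Accept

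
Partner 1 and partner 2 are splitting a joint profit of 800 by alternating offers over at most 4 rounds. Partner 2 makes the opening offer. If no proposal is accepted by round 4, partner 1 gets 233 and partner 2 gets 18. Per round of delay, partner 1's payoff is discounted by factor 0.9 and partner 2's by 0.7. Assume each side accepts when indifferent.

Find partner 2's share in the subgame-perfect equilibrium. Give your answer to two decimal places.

By backward induction:
Round 4 (partner 1 proposes): partner 2 gets 18 if talks fail, so partner 1 offers 18 and keeps 782.
Round 3 (partner 2 proposes): partner 1 can get 782 next round, worth 0.9 × 782 = 703.8 now; partner 2 offers that and keeps 96.2.
Round 2 (partner 1 proposes): partner 2 can get 96.2 next round, worth 0.7 × 96.2 = 67.34 now, so partner 1 offers 67.34, keeping 732.66.
Round 1 (partner 2 proposes): partner 1 can get 732.66 next round, worth 0.9 × 732.66 = 659.394 now; partner 2 offers that and keeps 140.606.

140.61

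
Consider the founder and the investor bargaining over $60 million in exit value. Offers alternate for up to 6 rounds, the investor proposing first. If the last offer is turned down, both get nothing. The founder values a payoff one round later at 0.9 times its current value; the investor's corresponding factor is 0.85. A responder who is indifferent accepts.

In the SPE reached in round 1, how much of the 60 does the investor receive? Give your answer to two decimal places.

14.10

Round 6 (the founder proposes): the investor will accept anything ≥ 0, so the founder offers 0 and keeps 60.
Round 5 (the investor proposes): the founder can get 60 next round, worth 0.9 × 60 = 54 now. The investor offers 54 and keeps 60 − 54 = 6.
Round 4 (the founder proposes): the investor can get 6 next round, worth 0.85 × 6 = 5.1 now. The founder offers 5.1 and keeps 60 − 5.1 = 54.9.
Round 3 (the investor proposes): the founder can get 54.9 next round, worth 0.9 × 54.9 = 49.41 now. The investor offers 49.41 and keeps 60 − 49.41 = 10.59.
Round 2 (the founder proposes): the investor can get 10.59 next round, worth 0.85 × 10.59 = 9.0015 now. The founder offers 9.0015 and keeps 60 − 9.0015 = 50.9985.
Round 1 (the investor proposes): the founder can get 50.9985 next round, worth 0.9 × 50.9985 = 45.89865 now; the investor offers that and keeps 14.10135.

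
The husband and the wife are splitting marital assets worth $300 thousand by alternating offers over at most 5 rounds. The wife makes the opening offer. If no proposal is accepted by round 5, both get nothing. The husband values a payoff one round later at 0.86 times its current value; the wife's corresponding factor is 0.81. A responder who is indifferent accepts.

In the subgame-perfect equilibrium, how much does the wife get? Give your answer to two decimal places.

Round 5 (the wife proposes): the husband will accept anything ≥ 0, so the wife offers 0 and keeps 300.
Round 4 (the husband proposes): the wife can get 300 next round, worth 0.81 × 300 = 243 now; the husband offers that and keeps 57.
Round 3 (the wife proposes): the husband can get 57 next round, worth 0.86 × 57 = 49.02 now, so the wife offers 49.02, keeping 250.98.
Round 2 (the husband proposes): the wife can get 250.98 next round, worth 0.81 × 250.98 = 203.2938 now, so the husband offers 203.2938, keeping 96.7062.
Round 1 (the wife proposes): the husband can get 96.7062 next round, worth 0.86 × 96.7062 = 83.167332 now. The wife offers 83.167332 and keeps 300 − 83.167332 = 216.832668.

216.83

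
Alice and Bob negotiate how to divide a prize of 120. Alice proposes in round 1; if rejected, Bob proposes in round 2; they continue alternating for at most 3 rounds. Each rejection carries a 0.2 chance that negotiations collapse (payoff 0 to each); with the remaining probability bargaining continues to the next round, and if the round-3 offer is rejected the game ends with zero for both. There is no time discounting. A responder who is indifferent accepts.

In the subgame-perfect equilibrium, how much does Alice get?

100.8

Round 3 (Alice proposes): Bob will accept anything ≥ 0, so Alice offers 0 and keeps 120.
Round 2 (Bob proposes): rejecting gives Alice an expected 0.8 × 120 = 96; Bob offers that and keeps 24.
Round 1 (Alice proposes): rejecting gives Bob an expected 0.8 × 24 = 19.2. Alice offers 19.2 and keeps 120 − 19.2 = 100.8.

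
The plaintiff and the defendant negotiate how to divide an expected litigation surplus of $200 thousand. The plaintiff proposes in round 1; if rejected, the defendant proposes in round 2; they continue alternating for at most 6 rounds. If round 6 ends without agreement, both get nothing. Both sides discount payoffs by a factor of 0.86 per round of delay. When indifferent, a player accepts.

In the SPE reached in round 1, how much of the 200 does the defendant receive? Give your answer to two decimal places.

Round 6 (the defendant proposes): rejection yields 0 for the plaintiff; the defendant offers 0 and keeps 200.
Round 5 (the plaintiff proposes): the defendant can get 200 next round, worth 0.86 × 200 = 172 now. The plaintiff offers 172 and keeps 200 − 172 = 28.
Round 4 (the defendant proposes): the plaintiff can get 28 next round, worth 0.86 × 28 = 24.08 now. The defendant offers 24.08 and keeps 200 − 24.08 = 175.92.
Round 3 (the plaintiff proposes): the defendant can get 175.92 next round, worth 0.86 × 175.92 = 151.2912 now; the plaintiff offers that and keeps 48.7088.
Round 2 (the defendant proposes): the plaintiff can get 48.7088 next round, worth 0.86 × 48.7088 = 41.889568 now, so the defendant offers 41.889568, keeping 158.110432.
Round 1 (the plaintiff proposes): the defendant can get 158.110432 next round, worth 0.86 × 158.110432 = 135.97497152 now. The plaintiff offers 135.97497152 and keeps 200 − 135.97497152 = 64.02502848.

135.97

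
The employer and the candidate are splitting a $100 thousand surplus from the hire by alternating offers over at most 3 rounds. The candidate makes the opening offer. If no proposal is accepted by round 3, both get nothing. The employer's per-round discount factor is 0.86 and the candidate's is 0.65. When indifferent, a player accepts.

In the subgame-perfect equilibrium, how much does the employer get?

Round 3 (the candidate proposes): rejection yields 0 for the employer; the candidate offers 0 and keeps 100.
Round 2 (the employer proposes): the candidate can get 100 next round, worth 0.65 × 100 = 65 now; the employer offers that and keeps 35.
Round 1 (the candidate proposes): the employer can get 35 next round, worth 0.86 × 35 = 30.1 now. The candidate offers 30.1 and keeps 100 − 30.1 = 69.9.

30.1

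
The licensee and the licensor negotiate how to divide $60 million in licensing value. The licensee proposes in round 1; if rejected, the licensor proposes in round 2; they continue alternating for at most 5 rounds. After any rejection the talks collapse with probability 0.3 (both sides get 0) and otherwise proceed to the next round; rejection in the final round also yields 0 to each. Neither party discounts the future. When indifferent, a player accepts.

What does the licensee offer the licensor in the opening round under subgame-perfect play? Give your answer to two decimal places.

18.77

By backward induction:
Round 5 (the licensee proposes): the licensor will accept anything ≥ 0, so the licensee offers 0 and keeps 60.
Round 4 (the licensor proposes): rejecting gives the licensee an expected 0.7 × 60 = 42. The licensor offers 42 and keeps 60 − 42 = 18.
Round 3 (the licensee proposes): rejecting gives the licensor an expected 0.7 × 18 = 12.6. The licensee offers 12.6 and keeps 60 − 12.6 = 47.4.
Round 2 (the licensor proposes): rejecting gives the licensee an expected 0.7 × 47.4 = 33.18. The licensor offers 33.18 and keeps 60 − 33.18 = 26.82.
Round 1 (the licensee proposes): rejecting gives the licensor an expected 0.7 × 26.82 = 18.774; the licensee offers that and keeps 41.226.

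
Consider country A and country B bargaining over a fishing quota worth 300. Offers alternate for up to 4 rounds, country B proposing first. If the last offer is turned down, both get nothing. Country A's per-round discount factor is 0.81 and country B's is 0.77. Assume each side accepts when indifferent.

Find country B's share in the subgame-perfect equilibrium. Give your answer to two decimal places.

Round 4 (country A proposes): rejection yields 0 for country B; country A offers 0 and keeps 300.
Round 3 (country B proposes): country A can get 300 next round, worth 0.81 × 300 = 243 now. Country B offers 243 and keeps 300 − 243 = 57.
Round 2 (country A proposes): country B can get 57 next round, worth 0.77 × 57 = 43.89 now, so country A offers 43.89, keeping 256.11.
Round 1 (country B proposes): country A can get 256.11 next round, worth 0.81 × 256.11 = 207.4491 now; country B offers that and keeps 92.5509.

92.55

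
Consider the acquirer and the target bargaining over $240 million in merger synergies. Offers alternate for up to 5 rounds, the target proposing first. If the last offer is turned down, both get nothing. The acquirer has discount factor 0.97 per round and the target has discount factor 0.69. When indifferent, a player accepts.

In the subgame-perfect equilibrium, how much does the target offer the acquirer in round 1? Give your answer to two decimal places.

Round 5 (the target proposes): the acquirer will accept anything ≥ 0, so the target offers 0 and keeps 240.
Round 4 (the acquirer proposes): the target can get 240 next round, worth 0.69 × 240 = 165.6 now, so the acquirer offers 165.6, keeping 74.4.
Round 3 (the target proposes): the acquirer can get 74.4 next round, worth 0.97 × 74.4 = 72.168 now, so the target offers 72.168, keeping 167.832.
Round 2 (the acquirer proposes): the target can get 167.832 next round, worth 0.69 × 167.832 = 115.80408 now, so the acquirer offers 115.80408, keeping 124.19592.
Round 1 (the target proposes): the acquirer can get 124.19592 next round, worth 0.97 × 124.19592 = 120.4700424 now, so the target offers 120.4700424, keeping 119.5299576.

120.47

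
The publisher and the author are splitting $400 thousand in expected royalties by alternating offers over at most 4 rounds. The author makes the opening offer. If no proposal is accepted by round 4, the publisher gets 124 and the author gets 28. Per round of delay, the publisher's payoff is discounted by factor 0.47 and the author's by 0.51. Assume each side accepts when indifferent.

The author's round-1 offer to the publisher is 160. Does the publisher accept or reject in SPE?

Round 4 (the publisher proposes): the author gets 28 if talks fail, so the publisher offers 28 and keeps 372.
Round 3 (the author proposes): the publisher can get 372 next round, worth 0.47 × 372 = 174.84 now; the author offers that and keeps 225.16.
Round 2 (the publisher proposes): the author can get 225.16 next round, worth 0.51 × 225.16 = 114.8316 now; the publisher offers that and keeps 285.1684.
So by rejecting in round 1, the publisher gets 285.1684 next round, worth 0.47 × 285.1684 = 134.029148 now.
Offer 160 ≥ 134.029148, so the publisher accepts.

Accept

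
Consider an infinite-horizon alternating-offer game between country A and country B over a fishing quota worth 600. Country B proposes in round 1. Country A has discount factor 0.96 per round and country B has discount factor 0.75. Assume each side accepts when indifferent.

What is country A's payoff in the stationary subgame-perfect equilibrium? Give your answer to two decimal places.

In a stationary SPE each proposer offers the other exactly their discounted continuation value.
If country B keeps x when proposing and country A keeps y when proposing, then x = 600 − 0.96y and y = 600 − 0.75x.
Solving: x = 600(1 − 0.96) / (1 − 0.75·0.96) = 24 / 0.28 ≈ 85.7143.
Country A gets 600 − 85.7143 ≈ 514.2857.

514.29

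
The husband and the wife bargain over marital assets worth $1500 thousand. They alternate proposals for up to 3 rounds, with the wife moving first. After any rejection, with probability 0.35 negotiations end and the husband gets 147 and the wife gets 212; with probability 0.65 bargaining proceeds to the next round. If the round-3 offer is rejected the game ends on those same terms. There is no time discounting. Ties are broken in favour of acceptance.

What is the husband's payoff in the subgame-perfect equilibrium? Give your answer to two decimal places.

Round 3 (the wife proposes): the husband gets 147 if talks fail, so the wife offers 147 and keeps 1353.
Round 2 (the husband proposes): rejecting gives the wife an expected 0.65 × 1353 + 0.35 × 212 = 953.65. The husband offers 953.65 and keeps 1500 − 953.65 = 546.35.
Round 1 (the wife proposes): rejecting gives the husband an expected 0.65 × 546.35 + 0.35 × 147 = 406.5775. The wife offers 406.5775 and keeps 1500 − 406.5775 = 1093.4225.

406.58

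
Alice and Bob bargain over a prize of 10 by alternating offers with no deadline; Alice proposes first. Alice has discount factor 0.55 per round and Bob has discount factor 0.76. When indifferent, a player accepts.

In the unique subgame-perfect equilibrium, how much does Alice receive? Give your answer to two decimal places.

4.12

Let x be Alice's share when Alice proposes and y be Bob's share when Bob proposes.
Bob accepts iff offered ≥ 0.76·y, so x = 10 − 0.76y. Symmetrically y = 10 − 0.55x.
Substituting: x = 10 − 0.76(10 − 0.55x), giving x(1 − 0.55·0.76) = 10(1 − 0.76).
So x = 10 × 0.24 / 0.582 ≈ 4.1237, and Bob receives 10 − x ≈ 5.8763.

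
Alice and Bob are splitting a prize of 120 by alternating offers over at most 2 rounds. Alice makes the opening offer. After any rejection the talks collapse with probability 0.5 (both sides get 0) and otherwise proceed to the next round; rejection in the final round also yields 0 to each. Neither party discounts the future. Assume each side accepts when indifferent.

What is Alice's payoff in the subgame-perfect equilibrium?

Round 2 (Bob proposes): rejection yields 0 for Alice; Bob offers 0 and keeps 120.
Round 1 (Alice proposes): rejecting gives Bob an expected 0.5 × 120 = 60; Alice offers that and keeps 60.

60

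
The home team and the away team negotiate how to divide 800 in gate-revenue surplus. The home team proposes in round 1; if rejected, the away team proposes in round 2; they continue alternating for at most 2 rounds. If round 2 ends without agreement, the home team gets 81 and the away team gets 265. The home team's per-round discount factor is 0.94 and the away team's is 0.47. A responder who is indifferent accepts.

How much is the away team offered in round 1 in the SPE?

337.93

Round 2 (the away team proposes): the home team gets 81 if talks fail, so the away team offers 81 and keeps 719.
Round 1 (the home team proposes): the away team can get 719 next round, worth 0.47 × 719 = 337.93 now. The home team offers 337.93 and keeps 800 − 337.93 = 462.07.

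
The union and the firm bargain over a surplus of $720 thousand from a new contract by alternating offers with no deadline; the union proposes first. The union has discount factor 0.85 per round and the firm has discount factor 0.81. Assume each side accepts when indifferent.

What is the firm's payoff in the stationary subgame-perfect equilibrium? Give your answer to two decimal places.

In a stationary SPE each proposer offers the other exactly their discounted continuation value.
If the union keeps x when proposing and the firm keeps y when proposing, then x = 720 − 0.81y and y = 720 − 0.85x.
Solving: x = 720(1 − 0.81) / (1 − 0.85·0.81) = 136.8 / 0.3115 ≈ 439.1653.
The firm gets 720 − 439.1653 ≈ 280.8347.

280.83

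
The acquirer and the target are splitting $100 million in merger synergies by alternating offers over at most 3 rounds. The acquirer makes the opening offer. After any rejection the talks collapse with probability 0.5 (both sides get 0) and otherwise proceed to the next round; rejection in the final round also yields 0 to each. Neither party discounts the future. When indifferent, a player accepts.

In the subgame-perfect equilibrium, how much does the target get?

25

Round 3 (the acquirer proposes): rejection yields 0 for the target; the acquirer offers 0 and keeps 100.
Round 2 (the target proposes): rejecting gives the acquirer an expected 0.5 × 100 = 50; the target offers that and keeps 50.
Round 1 (the acquirer proposes): rejecting gives the target an expected 0.5 × 50 = 25, so the acquirer offers 25, keeping 75.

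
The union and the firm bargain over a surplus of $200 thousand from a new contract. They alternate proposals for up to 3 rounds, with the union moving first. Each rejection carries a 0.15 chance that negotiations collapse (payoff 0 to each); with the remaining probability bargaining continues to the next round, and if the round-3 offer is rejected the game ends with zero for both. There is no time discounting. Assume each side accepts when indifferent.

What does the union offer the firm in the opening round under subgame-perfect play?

Round 3 (the union proposes): rejection yields 0 for the firm; the union offers 0 and keeps 200.
Round 2 (the firm proposes): rejecting gives the union an expected 0.85 × 200 = 170. The firm offers 170 and keeps 200 − 170 = 30.
Round 1 (the union proposes): rejecting gives the firm an expected 0.85 × 30 = 25.5; the union offers that and keeps 174.5.

25.5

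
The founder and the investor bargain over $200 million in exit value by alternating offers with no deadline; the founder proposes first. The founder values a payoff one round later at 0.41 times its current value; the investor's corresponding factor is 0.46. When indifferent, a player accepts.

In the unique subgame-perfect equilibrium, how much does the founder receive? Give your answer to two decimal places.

133.10

When the founder proposes, the investor accepts any offer worth at least 0.46 times what the investor would get by proposing next round; and vice versa.
This gives x = 200 − 0.46y and y = 200 − 0.41x, where x and y are each side's share when it proposes.
Hence (1 − 0.46·0.41)x = 200(1 − 0.46), i.e. 0.8114·x = 108.
x ≈ 133.1033; the investor's share is 200 − x ≈ 66.8967.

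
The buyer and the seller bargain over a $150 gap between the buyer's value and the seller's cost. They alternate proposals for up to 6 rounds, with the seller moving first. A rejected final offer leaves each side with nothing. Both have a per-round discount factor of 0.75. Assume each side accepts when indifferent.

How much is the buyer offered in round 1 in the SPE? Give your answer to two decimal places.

Round 6 (the buyer proposes): the seller will accept anything ≥ 0, so the buyer offers 0 and keeps 150.
Round 5 (the seller proposes): the buyer can get 150 next round, worth 0.75 × 150 = 112.5 now; the seller offers that and keeps 37.5.
Round 4 (the buyer proposes): the seller can get 37.5 next round, worth 0.75 × 37.5 = 28.125 now. The buyer offers 28.125 and keeps 150 − 28.125 = 121.875.
Round 3 (the seller proposes): the buyer can get 121.875 next round, worth 0.75 × 121.875 = 91.40625 now, so the seller offers 91.40625, keeping 58.59375.
Round 2 (the buyer proposes): the seller can get 58.59375 next round, worth 0.75 × 58.59375 = 43.9453125 now. The buyer offers 43.9453125 and keeps 150 − 43.9453125 = 106.0546875.
Round 1 (the seller proposes): the buyer can get 106.0546875 next round, worth 0.75 × 106.0546875 = 79.541015625 now, so the seller offers 79.541015625, keeping 70.458984375.

79.54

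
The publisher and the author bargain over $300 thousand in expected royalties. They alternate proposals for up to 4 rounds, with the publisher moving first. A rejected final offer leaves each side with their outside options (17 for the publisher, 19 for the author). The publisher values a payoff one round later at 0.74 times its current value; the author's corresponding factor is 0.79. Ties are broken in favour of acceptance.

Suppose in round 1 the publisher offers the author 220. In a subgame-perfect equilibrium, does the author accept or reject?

Accept

Work out the author's continuation value if the offer is rejected.
Round 4 (the author proposes): the publisher gets 17 if talks fail, so the author offers 17 and keeps 283.
Round 3 (the publisher proposes): the author can get 283 next round, worth 0.79 × 283 = 223.57 now, so the publisher offers 223.57, keeping 76.43.
Round 2 (the author proposes): the publisher can get 76.43 next round, worth 0.74 × 76.43 = 56.5582 now, so the author offers 56.5582, keeping 243.4418.
So by rejecting in round 1, the author gets 243.4418 next round, worth 0.79 × 243.4418 = 192.319022 now.
Offer 220 ≥ 192.319022, so the author accepts.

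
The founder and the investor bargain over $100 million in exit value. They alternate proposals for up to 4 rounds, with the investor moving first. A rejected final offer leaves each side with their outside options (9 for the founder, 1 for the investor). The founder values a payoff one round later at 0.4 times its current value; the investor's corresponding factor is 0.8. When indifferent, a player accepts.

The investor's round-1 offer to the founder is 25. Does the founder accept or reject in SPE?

Accept

Work out the founder's continuation value if the offer is rejected.
Round 4 (the founder proposes): the investor gets 1 if talks fail, so the founder offers 1 and keeps 99.
Round 3 (the investor proposes): the founder can get 99 next round, worth 0.4 × 99 = 39.6 now. The investor offers 39.6 and keeps 100 − 39.6 = 60.4.
Round 2 (the founder proposes): the investor can get 60.4 next round, worth 0.8 × 60.4 = 48.32 now. The founder offers 48.32 and keeps 100 − 48.32 = 51.68.
So by rejecting in round 1, the founder gets 51.68 next round, worth 0.4 × 51.68 = 20.672 now.
Offer 25 ≥ 20.672, so the founder accepts.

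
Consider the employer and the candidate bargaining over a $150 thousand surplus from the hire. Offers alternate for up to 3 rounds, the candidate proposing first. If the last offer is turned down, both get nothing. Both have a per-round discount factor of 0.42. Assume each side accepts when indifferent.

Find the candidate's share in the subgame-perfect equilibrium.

Work backward from the last round.
Round 3 (the candidate proposes): rejection yields 0 for the employer; the candidate offers 0 and keeps 150.
Round 2 (the employer proposes): the candidate can get 150 next round, worth 0.42 × 150 = 63 now; the employer offers that and keeps 87.
Round 1 (the candidate proposes): the employer can get 87 next round, worth 0.42 × 87 = 36.54 now. The candidate offers 36.54 and keeps 150 − 36.54 = 113.46.

113.46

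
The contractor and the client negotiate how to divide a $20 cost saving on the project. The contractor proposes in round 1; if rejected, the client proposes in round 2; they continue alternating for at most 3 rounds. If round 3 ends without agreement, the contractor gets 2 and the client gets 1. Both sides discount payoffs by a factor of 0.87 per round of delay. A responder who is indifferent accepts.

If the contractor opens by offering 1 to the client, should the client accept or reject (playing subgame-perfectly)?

Round 3 (the contractor proposes): the client gets 1 if talks fail, so the contractor offers 1 and keeps 19.
Round 2 (the client proposes): the contractor can get 19 next round, worth 0.87 × 19 = 16.53 now, so the client offers 16.53, keeping 3.47.
So by rejecting in round 1, the client gets 3.47 next round, worth 0.87 × 3.47 = 3.0189 now.
Offer 1 < 3.0189, so the client rejects.

Reject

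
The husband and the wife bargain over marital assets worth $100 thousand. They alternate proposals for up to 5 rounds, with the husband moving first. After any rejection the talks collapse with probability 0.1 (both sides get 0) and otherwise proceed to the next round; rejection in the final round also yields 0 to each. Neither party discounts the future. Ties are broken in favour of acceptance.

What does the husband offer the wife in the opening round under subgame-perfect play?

16.29

By backward induction:
Round 5 (the husband proposes): the wife will accept anything ≥ 0, so the husband offers 0 and keeps 100.
Round 4 (the wife proposes): rejecting gives the husband an expected 0.9 × 100 = 90; the wife offers that and keeps 10.
Round 3 (the husband proposes): rejecting gives the wife an expected 0.9 × 10 = 9. The husband offers 9 and keeps 100 − 9 = 91.
Round 2 (the wife proposes): rejecting gives the husband an expected 0.9 × 91 = 81.9. The wife offers 81.9 and keeps 100 − 81.9 = 18.1.
Round 1 (the husband proposes): rejecting gives the wife an expected 0.9 × 18.1 = 16.29. The husband offers 16.29 and keeps 100 − 16.29 = 83.71.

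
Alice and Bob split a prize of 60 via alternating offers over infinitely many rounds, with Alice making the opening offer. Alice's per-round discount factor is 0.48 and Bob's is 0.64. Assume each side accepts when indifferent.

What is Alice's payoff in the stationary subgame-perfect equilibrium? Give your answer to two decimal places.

In a stationary SPE each proposer offers the other exactly their discounted continuation value.
If Alice keeps x when proposing and Bob keeps y when proposing, then x = 60 − 0.64y and y = 60 − 0.48x.
Solving: x = 60(1 − 0.64) / (1 − 0.48·0.64) = 21.6 / 0.6928 ≈ 31.1778.
Bob gets 60 − 31.1778 ≈ 28.8222.

31.18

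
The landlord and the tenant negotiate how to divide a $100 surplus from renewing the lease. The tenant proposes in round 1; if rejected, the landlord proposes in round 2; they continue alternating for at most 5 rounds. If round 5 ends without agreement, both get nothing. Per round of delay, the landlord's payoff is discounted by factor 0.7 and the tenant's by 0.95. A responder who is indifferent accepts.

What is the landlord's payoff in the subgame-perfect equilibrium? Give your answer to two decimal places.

5.83

Round 5 (the tenant proposes): the landlord will accept anything ≥ 0, so the tenant offers 0 and keeps 100.
Round 4 (the landlord proposes): the tenant can get 100 next round, worth 0.95 × 100 = 95 now, so the landlord offers 95, keeping 5.
Round 3 (the tenant proposes): the landlord can get 5 next round, worth 0.7 × 5 = 3.5 now, so the tenant offers 3.5, keeping 96.5.
Round 2 (the landlord proposes): the tenant can get 96.5 next round, worth 0.95 × 96.5 = 91.675 now. The landlord offers 91.675 and keeps 100 − 91.675 = 8.325.
Round 1 (the tenant proposes): the landlord can get 8.325 next round, worth 0.7 × 8.325 = 5.8275 now; the tenant offers that and keeps 94.1725.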